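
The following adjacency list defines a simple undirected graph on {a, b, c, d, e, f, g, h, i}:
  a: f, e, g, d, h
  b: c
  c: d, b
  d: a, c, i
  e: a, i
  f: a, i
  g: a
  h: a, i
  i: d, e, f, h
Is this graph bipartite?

Color {b, d, e, f, g, h} black and {a, c, i} white. No edge joins two same-colored vertices, so the graph is bipartite.

Yes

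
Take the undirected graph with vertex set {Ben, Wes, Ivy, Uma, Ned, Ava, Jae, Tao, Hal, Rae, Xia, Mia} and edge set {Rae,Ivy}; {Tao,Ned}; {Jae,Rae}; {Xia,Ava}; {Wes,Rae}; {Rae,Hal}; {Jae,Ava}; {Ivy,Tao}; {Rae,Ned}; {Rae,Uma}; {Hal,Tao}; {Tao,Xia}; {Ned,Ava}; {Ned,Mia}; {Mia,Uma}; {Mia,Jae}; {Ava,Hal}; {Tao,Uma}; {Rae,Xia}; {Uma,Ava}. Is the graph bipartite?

Color {Ben, Ava, Tao, Rae, Mia} black and {Wes, Ivy, Uma, Ned, Jae, Hal, Xia} white. No edge joins two same-colored vertices, so the graph is bipartite.

Yes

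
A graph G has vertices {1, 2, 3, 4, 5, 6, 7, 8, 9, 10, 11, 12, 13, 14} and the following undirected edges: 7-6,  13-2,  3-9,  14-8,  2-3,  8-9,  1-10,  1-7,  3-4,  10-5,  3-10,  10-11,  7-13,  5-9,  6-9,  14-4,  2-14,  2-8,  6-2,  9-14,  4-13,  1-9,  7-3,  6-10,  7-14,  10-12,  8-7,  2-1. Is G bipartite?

No

9-8-14-9 is an odd cycle (length 3), and a bipartite graph can contain only even cycles.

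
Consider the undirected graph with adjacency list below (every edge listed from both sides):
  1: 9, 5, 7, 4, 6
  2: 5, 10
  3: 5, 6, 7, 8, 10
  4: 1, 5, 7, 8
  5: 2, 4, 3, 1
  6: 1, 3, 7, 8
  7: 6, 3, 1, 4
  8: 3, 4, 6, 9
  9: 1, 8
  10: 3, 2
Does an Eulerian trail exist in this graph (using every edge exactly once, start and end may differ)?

Yes

Degrees: 1:5, 2:2, 3:5, 4:4, 5:4, 6:4, 7:4, 8:4, 9:2, 10:2
Odd-degree vertices: 1, 3 (2 total).
With 2 odd-degree vertices and all edges in one connected piece, an Eulerian trail exists (from 1 to 3).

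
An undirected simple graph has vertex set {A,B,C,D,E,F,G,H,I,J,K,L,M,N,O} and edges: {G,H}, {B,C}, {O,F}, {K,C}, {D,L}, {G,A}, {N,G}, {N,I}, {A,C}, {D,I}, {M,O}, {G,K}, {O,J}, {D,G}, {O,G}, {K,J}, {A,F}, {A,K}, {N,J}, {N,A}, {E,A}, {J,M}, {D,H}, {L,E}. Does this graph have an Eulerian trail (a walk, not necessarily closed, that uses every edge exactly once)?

Yes

Degrees: A:6, B:1, C:3, D:4, E:2, F:2, G:6, H:2, I:2, J:4, K:4, L:2, M:2, N:4, O:4
Odd-degree vertices: B, C (2 total).
With 2 odd-degree vertices and all edges in one connected piece, an Eulerian trail exists (from B to C).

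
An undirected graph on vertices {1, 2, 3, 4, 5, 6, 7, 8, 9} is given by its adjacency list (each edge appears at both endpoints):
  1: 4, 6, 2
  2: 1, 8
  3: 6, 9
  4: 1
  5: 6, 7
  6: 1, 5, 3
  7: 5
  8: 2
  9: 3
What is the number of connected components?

1

Component: {1, 2, 3, 4, 5, 6, 7, 8, 9}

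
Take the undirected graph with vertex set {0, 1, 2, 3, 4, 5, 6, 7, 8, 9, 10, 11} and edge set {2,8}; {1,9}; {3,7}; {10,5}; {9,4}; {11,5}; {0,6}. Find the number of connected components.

Component: {0, 6}
Component: {2, 8}
Component: {3, 7}
Component: {1, 4, 9}
Component: {5, 10, 11}

5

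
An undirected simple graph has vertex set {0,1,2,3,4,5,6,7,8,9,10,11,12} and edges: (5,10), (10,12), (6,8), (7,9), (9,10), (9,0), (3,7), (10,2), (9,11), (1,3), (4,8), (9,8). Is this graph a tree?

|V| = 13, |E| = 12.
Connected and |E| = |V| - 1, which characterizes a tree.

Yes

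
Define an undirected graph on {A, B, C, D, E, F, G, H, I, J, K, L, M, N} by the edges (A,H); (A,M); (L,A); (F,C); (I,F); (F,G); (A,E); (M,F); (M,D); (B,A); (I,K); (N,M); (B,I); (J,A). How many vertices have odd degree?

10

Degrees: A:6, B:2, C:1, D:1, E:1, F:4, G:1, H:1, I:3, J:1, K:1, L:1, M:4, N:1
Odd-degree vertices: C, D, E, G, H, I, J, K, L, N.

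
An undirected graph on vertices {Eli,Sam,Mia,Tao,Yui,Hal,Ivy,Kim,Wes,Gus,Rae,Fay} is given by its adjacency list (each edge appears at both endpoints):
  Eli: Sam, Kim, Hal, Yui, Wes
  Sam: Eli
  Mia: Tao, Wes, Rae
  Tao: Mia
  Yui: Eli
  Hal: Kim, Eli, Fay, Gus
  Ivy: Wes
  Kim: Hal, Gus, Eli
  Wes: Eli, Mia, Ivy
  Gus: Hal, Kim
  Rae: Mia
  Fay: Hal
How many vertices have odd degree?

10

Degrees: Eli:5, Sam:1, Mia:3, Tao:1, Yui:1, Hal:4, Ivy:1, Kim:3, Wes:3, Gus:2, Rae:1, Fay:1
Odd-degree vertices: Eli, Sam, Mia, Tao, Yui, Ivy, Kim, Wes, Rae, Fay.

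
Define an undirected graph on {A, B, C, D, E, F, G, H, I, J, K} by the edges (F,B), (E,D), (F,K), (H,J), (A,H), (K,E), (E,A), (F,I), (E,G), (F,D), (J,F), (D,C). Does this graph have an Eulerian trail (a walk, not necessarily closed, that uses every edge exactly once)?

No

Degrees: A:2, B:1, C:1, D:3, E:4, F:5, G:1, H:2, I:1, J:2, K:2
Odd-degree vertices: B, C, D, F, G, I (6 total).
An Eulerian trail requires 0 or 2 odd-degree vertices; here there are 6.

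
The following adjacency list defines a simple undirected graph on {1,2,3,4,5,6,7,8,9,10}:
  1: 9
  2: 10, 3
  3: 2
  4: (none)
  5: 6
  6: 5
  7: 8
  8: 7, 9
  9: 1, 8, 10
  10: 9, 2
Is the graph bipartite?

Yes

Color {2, 4, 6, 7, 9} black and {1, 3, 5, 8, 10} white. No edge joins two same-colored vertices, so the graph is bipartite.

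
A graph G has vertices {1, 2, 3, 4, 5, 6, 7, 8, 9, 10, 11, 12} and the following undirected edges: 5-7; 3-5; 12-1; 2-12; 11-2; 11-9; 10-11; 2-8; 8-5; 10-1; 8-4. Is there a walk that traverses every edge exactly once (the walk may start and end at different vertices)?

Degrees: 1:2, 2:3, 3:1, 4:1, 5:3, 6:0, 7:1, 8:3, 9:1, 10:2, 11:3, 12:2
Odd-degree vertices: 2, 3, 4, 5, 7, 8, 9, 11 (8 total).
With 8 odd-degree vertices (more than two), no single trail can use every edge.

No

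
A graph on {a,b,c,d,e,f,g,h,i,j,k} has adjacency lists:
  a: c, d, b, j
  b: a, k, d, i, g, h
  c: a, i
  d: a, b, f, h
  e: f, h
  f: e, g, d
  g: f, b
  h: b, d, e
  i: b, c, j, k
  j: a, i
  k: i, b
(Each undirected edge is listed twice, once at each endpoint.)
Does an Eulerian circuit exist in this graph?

No

Degrees: a:4, b:6, c:2, d:4, e:2, f:3, g:2, h:3, i:4, j:2, k:2
Vertices with odd degree: f, h. An Eulerian circuit requires all degrees even.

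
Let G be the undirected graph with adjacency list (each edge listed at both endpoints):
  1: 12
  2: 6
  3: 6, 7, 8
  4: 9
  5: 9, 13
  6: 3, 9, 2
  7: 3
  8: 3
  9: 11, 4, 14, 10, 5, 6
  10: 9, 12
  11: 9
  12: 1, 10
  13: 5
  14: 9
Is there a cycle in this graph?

No

The graph has 14 vertices, 13 edges, and 1 connected component.
Since 13 = 14 - 1, the graph is a forest and contains no cycle.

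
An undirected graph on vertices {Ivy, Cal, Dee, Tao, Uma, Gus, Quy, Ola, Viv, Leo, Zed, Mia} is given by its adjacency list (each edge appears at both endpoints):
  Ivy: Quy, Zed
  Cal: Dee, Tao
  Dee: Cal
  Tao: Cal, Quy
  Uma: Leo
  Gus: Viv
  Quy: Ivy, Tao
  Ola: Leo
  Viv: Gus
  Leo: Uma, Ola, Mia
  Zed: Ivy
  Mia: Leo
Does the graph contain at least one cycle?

|V| = 12, |E| = 9, number of components = 3.
A forest on 12 vertices with 3 components has exactly 9 edges, which matches — so no cycle.

No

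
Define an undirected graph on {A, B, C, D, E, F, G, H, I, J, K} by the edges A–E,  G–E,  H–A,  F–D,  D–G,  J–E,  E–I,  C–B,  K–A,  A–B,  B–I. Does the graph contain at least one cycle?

|V| = 11, |E| = 11, number of components = 1.
Since 11 > 11 - 1, a cycle must exist; for instance A-B-I-E-A.

Yes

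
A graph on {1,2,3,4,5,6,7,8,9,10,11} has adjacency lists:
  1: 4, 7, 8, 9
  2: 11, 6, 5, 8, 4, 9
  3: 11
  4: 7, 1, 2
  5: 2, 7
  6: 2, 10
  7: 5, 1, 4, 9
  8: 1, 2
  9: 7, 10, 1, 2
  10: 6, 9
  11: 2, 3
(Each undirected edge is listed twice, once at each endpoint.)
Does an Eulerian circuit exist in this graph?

Degrees: 1:4, 2:6, 3:1, 4:3, 5:2, 6:2, 7:4, 8:2, 9:4, 10:2, 11:2
Vertices with odd degree: 3, 4. An Eulerian circuit requires all degrees even.

No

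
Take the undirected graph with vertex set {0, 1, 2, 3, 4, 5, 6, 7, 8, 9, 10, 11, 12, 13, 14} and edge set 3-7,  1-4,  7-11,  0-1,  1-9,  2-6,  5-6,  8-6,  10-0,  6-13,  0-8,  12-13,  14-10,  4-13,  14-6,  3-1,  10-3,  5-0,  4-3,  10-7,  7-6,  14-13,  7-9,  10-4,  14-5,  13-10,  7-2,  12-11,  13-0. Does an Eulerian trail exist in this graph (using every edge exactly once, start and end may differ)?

Yes

Degrees: 0:5, 1:4, 2:2, 3:4, 4:4, 5:3, 6:6, 7:6, 8:2, 9:2, 10:6, 11:2, 12:2, 13:6, 14:4
Odd-degree vertices: 0, 5 (2 total).
The non-isolated vertices are connected and exactly 2 have odd degree, so an Eulerian trail exists (from 0 to 5).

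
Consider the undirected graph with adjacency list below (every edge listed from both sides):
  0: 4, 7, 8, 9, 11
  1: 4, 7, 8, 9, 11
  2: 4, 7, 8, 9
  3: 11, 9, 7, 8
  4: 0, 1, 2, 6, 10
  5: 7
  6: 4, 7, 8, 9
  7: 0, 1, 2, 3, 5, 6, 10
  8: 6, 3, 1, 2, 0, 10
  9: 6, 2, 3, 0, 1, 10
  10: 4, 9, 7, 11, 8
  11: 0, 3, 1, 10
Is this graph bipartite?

Yes

A valid 2-coloring puts {4, 7, 8, 9, 11} on one side and {0, 1, 2, 3, 5, 6, 10} on the other; every edge crosses between the two sides.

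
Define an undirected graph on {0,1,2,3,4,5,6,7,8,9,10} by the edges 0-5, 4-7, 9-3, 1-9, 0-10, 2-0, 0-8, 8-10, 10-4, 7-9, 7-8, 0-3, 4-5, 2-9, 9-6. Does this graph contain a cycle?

Yes

The graph has 11 vertices, 15 edges, and 1 connected component.
Since 15 > 11 - 1, a cycle must exist; for instance 0-5-4-7-9-3-0.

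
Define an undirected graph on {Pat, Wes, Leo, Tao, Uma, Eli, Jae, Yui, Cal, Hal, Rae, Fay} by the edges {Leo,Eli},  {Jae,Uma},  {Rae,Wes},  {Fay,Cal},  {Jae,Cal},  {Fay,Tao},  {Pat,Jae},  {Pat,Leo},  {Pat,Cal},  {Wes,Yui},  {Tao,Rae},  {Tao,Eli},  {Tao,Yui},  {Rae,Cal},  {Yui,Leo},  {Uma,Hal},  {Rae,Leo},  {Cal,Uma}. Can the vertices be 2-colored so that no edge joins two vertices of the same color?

The cycle Cal-Jae-Pat-Cal has length 3, which is odd, so the graph is not bipartite.

No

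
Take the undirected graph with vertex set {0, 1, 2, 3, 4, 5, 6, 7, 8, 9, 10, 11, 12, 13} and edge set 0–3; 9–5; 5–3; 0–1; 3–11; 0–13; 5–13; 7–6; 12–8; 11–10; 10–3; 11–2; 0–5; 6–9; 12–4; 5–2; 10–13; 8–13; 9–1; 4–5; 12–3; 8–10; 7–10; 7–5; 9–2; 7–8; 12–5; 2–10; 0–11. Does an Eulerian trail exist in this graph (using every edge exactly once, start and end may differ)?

Degrees: 0:5, 1:2, 2:4, 3:5, 4:2, 5:8, 6:2, 7:4, 8:4, 9:4, 10:6, 11:4, 12:4, 13:4
Odd-degree vertices: 0, 3 (2 total).
The non-isolated vertices are connected and exactly 2 have odd degree, so an Eulerian trail exists (from 0 to 3).

Yes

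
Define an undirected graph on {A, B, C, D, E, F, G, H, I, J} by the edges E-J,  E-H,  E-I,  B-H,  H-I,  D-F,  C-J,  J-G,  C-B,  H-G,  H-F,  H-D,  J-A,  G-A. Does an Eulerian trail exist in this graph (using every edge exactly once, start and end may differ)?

Degrees: A:2, B:2, C:2, D:2, E:3, F:2, G:3, H:6, I:2, J:4
Odd-degree vertices: E, G (2 total).
The non-isolated vertices are connected and exactly 2 have odd degree, so an Eulerian trail exists (from E to G).

Yes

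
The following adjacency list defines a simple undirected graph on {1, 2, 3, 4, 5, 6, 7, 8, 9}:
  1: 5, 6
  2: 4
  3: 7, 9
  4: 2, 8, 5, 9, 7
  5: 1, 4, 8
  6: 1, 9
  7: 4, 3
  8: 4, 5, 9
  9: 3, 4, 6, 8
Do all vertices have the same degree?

Degrees: 1:2, 2:1, 3:2, 4:5, 5:3, 6:2, 7:2, 8:3, 9:4
Degrees are not all equal (e.g. deg(2)=1 but deg(4)=5); not regular.

No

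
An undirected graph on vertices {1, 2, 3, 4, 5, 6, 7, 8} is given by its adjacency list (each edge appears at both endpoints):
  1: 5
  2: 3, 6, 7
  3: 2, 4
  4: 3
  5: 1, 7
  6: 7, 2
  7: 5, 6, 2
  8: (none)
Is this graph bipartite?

No

The cycle 2-6-7-2 has length 3, which is odd, so the graph is not bipartite.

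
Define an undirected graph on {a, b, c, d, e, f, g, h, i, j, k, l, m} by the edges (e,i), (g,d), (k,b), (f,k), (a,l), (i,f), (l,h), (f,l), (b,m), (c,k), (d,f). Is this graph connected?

Component: {j}
Component: {a, b, c, d, e, f, g, h, i, k, l, m}
There are 2 separate components, so the graph is not connected.

No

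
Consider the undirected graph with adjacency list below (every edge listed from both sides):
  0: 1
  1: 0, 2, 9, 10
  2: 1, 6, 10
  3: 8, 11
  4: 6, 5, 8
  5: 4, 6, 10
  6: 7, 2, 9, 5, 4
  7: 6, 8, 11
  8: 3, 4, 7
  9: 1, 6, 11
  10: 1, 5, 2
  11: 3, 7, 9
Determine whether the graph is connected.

A breadth-first search from 0 visits 0, 1, 9, 10, 2, 6, 11, 5, 4, 7, 3, 8 — all 12 vertices — so the graph is connected.

Yes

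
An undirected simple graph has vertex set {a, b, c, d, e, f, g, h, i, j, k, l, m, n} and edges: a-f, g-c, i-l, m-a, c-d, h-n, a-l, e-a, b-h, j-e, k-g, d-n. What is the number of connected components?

2

Component: {a, e, f, i, j, l, m}
Component: {b, c, d, g, h, k, n}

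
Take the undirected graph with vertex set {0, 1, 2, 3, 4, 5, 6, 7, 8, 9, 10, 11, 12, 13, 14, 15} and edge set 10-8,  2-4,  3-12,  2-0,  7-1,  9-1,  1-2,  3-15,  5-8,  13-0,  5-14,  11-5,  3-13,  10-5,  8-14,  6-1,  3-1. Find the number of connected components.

Component: {5, 8, 10, 11, 14}
Component: {0, 1, 2, 3, 4, 6, 7, 9, 12, 13, 15}

2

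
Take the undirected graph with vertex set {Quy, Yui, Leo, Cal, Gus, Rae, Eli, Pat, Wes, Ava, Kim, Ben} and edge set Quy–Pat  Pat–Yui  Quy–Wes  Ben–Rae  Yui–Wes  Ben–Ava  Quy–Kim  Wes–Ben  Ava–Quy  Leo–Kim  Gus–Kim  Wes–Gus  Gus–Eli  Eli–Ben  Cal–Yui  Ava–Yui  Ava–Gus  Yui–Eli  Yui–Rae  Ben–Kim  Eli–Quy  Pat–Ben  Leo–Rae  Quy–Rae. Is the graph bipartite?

Yes

Partition the vertices as {Cal, Rae, Eli, Pat, Wes, Ava, Kim} vs {Quy, Yui, Leo, Gus, Ben}. Each listed edge has one endpoint in each part, so the graph is bipartite.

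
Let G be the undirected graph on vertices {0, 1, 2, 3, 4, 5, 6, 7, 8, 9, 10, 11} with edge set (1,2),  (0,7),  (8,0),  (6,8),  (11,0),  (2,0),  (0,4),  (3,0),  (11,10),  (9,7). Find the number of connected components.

2

Component: {5}
Component: {0, 1, 2, 3, 4, 6, 7, 8, 9, 10, 11}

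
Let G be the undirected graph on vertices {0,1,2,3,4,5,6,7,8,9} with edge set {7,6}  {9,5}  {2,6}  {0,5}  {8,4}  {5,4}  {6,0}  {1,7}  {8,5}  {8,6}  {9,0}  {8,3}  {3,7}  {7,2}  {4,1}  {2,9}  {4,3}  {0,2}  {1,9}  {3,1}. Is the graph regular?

Degrees: 0:4, 1:4, 2:4, 3:4, 4:4, 5:4, 6:4, 7:4, 8:4, 9:4
Every vertex has degree 4, so the graph is 4-regular.

Yes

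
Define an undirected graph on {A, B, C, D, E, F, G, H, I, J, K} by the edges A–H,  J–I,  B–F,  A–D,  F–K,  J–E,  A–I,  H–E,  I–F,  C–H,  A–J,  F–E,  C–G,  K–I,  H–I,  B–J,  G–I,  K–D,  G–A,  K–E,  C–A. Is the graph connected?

A breadth-first search from A visits A, G, C, D, I, H, J, K, F, E, B — all 11 vertices — so the graph is connected.

Yes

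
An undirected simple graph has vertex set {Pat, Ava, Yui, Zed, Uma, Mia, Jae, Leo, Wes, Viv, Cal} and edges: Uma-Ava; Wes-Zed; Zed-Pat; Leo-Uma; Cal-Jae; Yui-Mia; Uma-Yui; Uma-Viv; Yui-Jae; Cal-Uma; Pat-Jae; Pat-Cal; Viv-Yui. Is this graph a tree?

|V| = 11, |E| = 13.
Connected but with 13 > 10 edges, so it has a cycle and is not a tree.

No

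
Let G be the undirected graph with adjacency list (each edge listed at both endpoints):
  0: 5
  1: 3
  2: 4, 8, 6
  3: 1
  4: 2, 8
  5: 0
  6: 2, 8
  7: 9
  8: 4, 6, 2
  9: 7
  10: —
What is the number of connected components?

Component: {10}
Component: {0, 5}
Component: {1, 3}
Component: {7, 9}
Component: {2, 4, 6, 8}

5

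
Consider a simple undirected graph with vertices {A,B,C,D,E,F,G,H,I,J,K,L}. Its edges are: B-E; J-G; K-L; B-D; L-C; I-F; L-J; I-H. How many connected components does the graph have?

Component: {A}
Component: {B, D, E}
Component: {F, H, I}
Component: {C, G, J, K, L}

4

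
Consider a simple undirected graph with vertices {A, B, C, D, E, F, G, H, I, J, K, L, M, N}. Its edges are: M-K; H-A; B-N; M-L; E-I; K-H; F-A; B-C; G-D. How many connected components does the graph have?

5

Component: {J}
Component: {D, G}
Component: {E, I}
Component: {B, C, N}
Component: {A, F, H, K, L, M}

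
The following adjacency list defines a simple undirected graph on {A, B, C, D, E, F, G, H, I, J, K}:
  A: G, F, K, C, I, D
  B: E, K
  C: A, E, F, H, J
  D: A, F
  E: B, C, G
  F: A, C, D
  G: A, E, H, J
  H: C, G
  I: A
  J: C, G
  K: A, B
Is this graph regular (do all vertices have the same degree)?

Degrees: A:6, B:2, C:5, D:2, E:3, F:3, G:4, H:2, I:1, J:2, K:2
Degrees are not all equal (e.g. deg(I)=1 but deg(A)=6); not regular.

No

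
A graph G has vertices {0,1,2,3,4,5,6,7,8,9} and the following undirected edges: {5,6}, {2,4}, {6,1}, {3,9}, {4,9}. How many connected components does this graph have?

5

Component: {0}
Component: {7}
Component: {8}
Component: {1, 5, 6}
Component: {2, 3, 4, 9}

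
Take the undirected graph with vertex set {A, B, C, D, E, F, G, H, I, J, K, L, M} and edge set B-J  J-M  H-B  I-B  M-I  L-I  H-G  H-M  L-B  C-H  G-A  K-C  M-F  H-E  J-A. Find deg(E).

Neighbors of E: H.

1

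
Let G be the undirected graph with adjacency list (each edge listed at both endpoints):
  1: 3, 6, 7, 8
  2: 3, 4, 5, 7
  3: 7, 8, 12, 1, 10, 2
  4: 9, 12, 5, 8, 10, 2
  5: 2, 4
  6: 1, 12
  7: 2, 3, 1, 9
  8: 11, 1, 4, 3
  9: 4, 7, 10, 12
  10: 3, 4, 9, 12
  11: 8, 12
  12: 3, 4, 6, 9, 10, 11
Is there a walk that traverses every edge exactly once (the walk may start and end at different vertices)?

Degrees: 1:4, 2:4, 3:6, 4:6, 5:2, 6:2, 7:4, 8:4, 9:4, 10:4, 11:2, 12:6
Odd-degree vertices: none (0 total).
The non-isolated vertices are connected and exactly 0 have odd degree, so an Eulerian trail exists.

Yes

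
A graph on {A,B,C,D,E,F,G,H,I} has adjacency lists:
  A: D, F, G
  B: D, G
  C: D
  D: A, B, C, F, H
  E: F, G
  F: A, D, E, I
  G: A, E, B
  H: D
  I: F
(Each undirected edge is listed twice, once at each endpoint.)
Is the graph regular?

Degrees: A:3, B:2, C:1, D:5, E:2, F:4, G:3, H:1, I:1
Degrees are not all equal (e.g. deg(C)=1 but deg(D)=5); not regular.

No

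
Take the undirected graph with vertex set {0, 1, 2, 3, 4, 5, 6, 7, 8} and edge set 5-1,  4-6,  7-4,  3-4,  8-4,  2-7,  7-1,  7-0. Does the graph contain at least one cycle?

|V| = 9, |E| = 8, number of components = 1.
A forest on 9 vertices with 1 component has exactly 8 edges, which matches — so no cycle.

No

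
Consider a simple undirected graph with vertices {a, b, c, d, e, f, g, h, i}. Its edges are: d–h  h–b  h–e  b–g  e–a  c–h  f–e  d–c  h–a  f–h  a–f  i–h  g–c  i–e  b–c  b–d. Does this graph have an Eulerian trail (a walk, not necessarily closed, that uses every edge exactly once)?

Degrees: a:3, b:4, c:4, d:3, e:4, f:3, g:2, h:7, i:2
Odd-degree vertices: a, d, f, h (4 total).
An Eulerian trail requires 0 or 2 odd-degree vertices; here there are 4.

No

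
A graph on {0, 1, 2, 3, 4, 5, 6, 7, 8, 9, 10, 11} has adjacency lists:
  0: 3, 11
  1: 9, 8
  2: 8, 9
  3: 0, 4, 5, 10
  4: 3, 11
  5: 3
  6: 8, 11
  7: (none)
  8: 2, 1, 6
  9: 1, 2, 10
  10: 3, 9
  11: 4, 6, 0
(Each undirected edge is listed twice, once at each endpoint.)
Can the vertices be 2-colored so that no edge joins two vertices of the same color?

Color {3, 7, 8, 9, 11} black and {0, 1, 2, 4, 5, 6, 10} white. No edge joins two same-colored vertices, so the graph is bipartite.

Yes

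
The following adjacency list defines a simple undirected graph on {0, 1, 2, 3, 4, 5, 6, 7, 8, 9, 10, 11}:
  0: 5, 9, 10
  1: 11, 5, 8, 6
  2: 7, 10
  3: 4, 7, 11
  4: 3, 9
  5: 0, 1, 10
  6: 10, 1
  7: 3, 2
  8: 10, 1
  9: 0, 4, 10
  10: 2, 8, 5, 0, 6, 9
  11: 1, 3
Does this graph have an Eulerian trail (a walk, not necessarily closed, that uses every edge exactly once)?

No

Degrees: 0:3, 1:4, 2:2, 3:3, 4:2, 5:3, 6:2, 7:2, 8:2, 9:3, 10:6, 11:2
Odd-degree vertices: 0, 3, 5, 9 (4 total).
With 4 odd-degree vertices (more than two), no single trail can use every edge.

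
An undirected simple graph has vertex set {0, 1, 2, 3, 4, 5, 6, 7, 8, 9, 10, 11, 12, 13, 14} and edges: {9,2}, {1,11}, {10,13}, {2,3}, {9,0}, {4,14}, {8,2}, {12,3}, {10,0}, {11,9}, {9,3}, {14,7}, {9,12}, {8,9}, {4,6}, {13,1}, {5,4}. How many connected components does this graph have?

2

Component: {4, 5, 6, 7, 14}
Component: {0, 1, 2, 3, 8, 9, 10, 11, 12, 13}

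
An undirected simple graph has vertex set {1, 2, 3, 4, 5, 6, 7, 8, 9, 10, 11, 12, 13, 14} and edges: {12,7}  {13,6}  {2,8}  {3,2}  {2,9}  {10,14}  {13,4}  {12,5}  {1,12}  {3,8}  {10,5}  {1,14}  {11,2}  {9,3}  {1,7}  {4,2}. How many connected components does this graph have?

Component: {1, 5, 7, 10, 12, 14}
Component: {2, 3, 4, 6, 8, 9, 11, 13}

2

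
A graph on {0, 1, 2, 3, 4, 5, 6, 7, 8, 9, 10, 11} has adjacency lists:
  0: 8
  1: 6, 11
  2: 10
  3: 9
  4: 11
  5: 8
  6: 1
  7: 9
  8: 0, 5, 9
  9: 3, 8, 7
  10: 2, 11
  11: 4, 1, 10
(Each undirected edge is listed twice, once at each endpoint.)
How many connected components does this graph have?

2

Component: {0, 3, 5, 7, 8, 9}
Component: {1, 2, 4, 6, 10, 11}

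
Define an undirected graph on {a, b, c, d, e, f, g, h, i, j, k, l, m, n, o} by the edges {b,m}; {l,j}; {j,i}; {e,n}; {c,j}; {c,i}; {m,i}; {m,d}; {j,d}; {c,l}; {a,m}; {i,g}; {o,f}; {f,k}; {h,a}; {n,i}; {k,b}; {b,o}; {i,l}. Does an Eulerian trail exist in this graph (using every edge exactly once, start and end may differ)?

Degrees: a:2, b:3, c:3, d:2, e:1, f:2, g:1, h:1, i:6, j:4, k:2, l:3, m:4, n:2, o:2
Odd-degree vertices: b, c, e, g, h, l (6 total).
An Eulerian trail requires 0 or 2 odd-degree vertices; here there are 6.

No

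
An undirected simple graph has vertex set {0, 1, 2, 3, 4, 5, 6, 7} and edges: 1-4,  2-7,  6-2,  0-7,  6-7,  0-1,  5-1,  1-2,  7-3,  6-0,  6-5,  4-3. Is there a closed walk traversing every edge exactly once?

No

Degrees: 0:3, 1:4, 2:3, 3:2, 4:2, 5:2, 6:4, 7:4
0, 2 have odd degree; an Eulerian circuit needs every degree to be even, so none exists.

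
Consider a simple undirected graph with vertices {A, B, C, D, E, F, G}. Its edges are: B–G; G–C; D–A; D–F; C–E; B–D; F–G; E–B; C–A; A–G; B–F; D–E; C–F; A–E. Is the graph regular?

Yes

Degrees: A:4, B:4, C:4, D:4, E:4, F:4, G:4
Every vertex has degree 4, so the graph is 4-regular.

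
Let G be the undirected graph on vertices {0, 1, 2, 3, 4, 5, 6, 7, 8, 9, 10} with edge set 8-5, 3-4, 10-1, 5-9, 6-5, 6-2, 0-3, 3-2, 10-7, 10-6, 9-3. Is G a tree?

No

The graph has 11 vertices and 11 edges.
Connected but with 11 > 10 edges, so it has a cycle and is not a tree.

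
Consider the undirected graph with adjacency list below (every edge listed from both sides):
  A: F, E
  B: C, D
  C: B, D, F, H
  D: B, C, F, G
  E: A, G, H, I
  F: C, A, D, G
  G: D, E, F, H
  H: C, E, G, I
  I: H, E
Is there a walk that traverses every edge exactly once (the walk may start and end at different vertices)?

Degrees: A:2, B:2, C:4, D:4, E:4, F:4, G:4, H:4, I:2
Odd-degree vertices: none (0 total).
The non-isolated vertices are connected and exactly 0 have odd degree, so an Eulerian trail exists.

Yes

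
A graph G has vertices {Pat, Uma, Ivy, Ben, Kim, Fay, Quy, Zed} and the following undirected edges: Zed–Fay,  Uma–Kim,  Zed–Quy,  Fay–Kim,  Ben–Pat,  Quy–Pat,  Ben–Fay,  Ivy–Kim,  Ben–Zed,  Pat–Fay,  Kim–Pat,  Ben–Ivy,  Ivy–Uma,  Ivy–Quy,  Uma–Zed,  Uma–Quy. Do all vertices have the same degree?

Yes

Degrees: Pat:4, Uma:4, Ivy:4, Ben:4, Kim:4, Fay:4, Quy:4, Zed:4
Every vertex has degree 4, so the graph is 4-regular.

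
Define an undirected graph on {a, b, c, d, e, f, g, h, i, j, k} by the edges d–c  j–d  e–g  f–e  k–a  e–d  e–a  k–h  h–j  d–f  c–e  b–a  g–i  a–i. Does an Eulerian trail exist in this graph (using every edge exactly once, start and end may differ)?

Yes

Degrees: a:4, b:1, c:2, d:4, e:5, f:2, g:2, h:2, i:2, j:2, k:2
Odd-degree vertices: b, e (2 total).
The non-isolated vertices are connected and exactly 2 have odd degree, so an Eulerian trail exists (from b to e).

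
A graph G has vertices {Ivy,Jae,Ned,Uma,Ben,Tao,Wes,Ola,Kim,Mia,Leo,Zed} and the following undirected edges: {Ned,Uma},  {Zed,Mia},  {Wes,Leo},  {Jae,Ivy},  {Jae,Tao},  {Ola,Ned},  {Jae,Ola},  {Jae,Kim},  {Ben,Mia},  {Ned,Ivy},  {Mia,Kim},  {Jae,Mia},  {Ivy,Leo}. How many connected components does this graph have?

1

Component: {Ivy, Jae, Ned, Uma, Ben, Tao, Wes, Ola, Kim, Mia, Leo, Zed}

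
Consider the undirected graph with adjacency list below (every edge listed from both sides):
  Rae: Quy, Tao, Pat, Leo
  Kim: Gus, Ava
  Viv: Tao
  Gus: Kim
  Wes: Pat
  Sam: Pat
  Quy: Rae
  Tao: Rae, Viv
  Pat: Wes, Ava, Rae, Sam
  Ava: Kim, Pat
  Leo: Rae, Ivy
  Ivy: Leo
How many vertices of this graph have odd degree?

Degrees: Rae:4, Kim:2, Viv:1, Gus:1, Wes:1, Sam:1, Quy:1, Tao:2, Pat:4, Ava:2, Leo:2, Ivy:1
Odd-degree vertices: Viv, Gus, Wes, Sam, Quy, Ivy.

6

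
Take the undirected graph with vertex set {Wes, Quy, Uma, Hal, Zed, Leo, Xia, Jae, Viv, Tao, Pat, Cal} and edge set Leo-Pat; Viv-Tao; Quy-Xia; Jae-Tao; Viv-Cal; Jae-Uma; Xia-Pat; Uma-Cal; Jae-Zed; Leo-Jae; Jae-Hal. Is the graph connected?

No

Component: {Wes}
Component: {Quy, Uma, Hal, Zed, Leo, Xia, Jae, Viv, Tao, Pat, Cal}
No edge joins these 2 groups, so the graph is disconnected.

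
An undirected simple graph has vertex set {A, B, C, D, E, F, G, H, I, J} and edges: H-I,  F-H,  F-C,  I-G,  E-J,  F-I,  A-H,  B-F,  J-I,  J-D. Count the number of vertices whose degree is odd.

Degrees: A:1, B:1, C:1, D:1, E:1, F:4, G:1, H:3, I:4, J:3
Odd-degree vertices: A, B, C, D, E, G, H, J.

8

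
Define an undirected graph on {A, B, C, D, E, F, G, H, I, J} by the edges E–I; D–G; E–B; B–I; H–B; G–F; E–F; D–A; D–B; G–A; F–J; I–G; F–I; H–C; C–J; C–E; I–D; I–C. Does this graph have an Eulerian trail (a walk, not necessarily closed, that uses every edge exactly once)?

Yes

Degrees: A:2, B:4, C:4, D:4, E:4, F:4, G:4, H:2, I:6, J:2
Odd-degree vertices: none (0 total).
With 0 odd-degree vertices and all edges in one connected piece, an Eulerian trail exists.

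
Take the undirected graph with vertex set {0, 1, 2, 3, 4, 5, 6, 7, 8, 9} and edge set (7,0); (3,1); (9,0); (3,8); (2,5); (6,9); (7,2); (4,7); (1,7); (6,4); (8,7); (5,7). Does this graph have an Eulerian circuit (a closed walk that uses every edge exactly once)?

Yes

Degrees: 0:2, 1:2, 2:2, 3:2, 4:2, 5:2, 6:2, 7:6, 8:2, 9:2
Every vertex has even degree and the edges form a single connected piece, so an Eulerian circuit exists.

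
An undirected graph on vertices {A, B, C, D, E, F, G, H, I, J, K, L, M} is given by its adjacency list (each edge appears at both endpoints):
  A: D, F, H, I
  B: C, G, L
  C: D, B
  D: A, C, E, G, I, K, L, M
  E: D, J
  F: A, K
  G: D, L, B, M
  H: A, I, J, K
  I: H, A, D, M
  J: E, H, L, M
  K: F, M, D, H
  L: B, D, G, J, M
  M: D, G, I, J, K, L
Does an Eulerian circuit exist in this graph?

Degrees: A:4, B:3, C:2, D:8, E:2, F:2, G:4, H:4, I:4, J:4, K:4, L:5, M:6
B, L have odd degree; an Eulerian circuit needs every degree to be even, so none exists.

No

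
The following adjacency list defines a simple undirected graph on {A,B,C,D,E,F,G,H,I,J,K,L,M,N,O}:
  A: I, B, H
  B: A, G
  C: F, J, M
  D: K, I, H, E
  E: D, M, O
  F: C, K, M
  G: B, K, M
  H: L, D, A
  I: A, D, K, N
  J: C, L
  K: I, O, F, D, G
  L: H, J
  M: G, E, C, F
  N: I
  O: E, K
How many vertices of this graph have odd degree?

Degrees: A:3, B:2, C:3, D:4, E:3, F:3, G:3, H:3, I:4, J:2, K:5, L:2, M:4, N:1, O:2
Odd-degree vertices: A, C, E, F, G, H, K, N.

8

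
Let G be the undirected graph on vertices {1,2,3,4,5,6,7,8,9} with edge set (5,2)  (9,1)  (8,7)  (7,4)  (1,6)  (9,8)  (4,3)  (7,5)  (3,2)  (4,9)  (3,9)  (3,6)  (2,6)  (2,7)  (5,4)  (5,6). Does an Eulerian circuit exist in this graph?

Degrees: 1:2, 2:4, 3:4, 4:4, 5:4, 6:4, 7:4, 8:2, 9:4
Every vertex has even degree and the edges form a single connected piece, so an Eulerian circuit exists.

Yes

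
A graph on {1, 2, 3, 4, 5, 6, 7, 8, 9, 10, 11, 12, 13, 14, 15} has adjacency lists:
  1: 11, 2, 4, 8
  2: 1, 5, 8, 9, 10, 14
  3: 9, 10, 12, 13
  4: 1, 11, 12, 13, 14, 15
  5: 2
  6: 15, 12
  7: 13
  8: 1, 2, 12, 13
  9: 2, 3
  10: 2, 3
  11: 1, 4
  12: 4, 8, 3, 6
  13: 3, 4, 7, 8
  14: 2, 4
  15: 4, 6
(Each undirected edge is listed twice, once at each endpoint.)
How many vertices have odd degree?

Degrees: 1:4, 2:6, 3:4, 4:6, 5:1, 6:2, 7:1, 8:4, 9:2, 10:2, 11:2, 12:4, 13:4, 14:2, 15:2
Odd-degree vertices: 5, 7.

2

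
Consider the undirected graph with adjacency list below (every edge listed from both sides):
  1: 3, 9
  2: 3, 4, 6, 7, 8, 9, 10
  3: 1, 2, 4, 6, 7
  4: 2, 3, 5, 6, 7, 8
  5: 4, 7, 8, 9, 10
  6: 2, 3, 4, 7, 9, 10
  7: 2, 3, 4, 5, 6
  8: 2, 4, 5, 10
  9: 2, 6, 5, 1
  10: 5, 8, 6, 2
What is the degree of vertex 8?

4

Neighbors of 8: 2, 4, 5, 10.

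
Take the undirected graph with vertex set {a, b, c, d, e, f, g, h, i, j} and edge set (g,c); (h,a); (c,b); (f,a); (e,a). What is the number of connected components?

5

Component: {d}
Component: {i}
Component: {j}
Component: {b, c, g}
Component: {a, e, f, h}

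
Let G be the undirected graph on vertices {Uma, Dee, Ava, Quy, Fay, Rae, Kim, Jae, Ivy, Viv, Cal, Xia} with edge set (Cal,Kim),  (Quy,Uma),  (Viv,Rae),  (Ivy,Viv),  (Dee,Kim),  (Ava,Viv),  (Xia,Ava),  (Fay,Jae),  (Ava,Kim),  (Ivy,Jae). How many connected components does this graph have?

2

Component: {Uma, Quy}
Component: {Dee, Ava, Fay, Rae, Kim, Jae, Ivy, Viv, Cal, Xia}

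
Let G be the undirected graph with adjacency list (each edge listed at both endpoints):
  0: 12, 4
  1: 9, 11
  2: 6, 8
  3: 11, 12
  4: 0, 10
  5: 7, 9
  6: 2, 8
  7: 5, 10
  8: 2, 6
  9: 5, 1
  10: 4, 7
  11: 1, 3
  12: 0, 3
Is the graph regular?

Degrees: 0:2, 1:2, 2:2, 3:2, 4:2, 5:2, 6:2, 7:2, 8:2, 9:2, 10:2, 11:2, 12:2
All degrees equal 2; the graph is regular.

Yes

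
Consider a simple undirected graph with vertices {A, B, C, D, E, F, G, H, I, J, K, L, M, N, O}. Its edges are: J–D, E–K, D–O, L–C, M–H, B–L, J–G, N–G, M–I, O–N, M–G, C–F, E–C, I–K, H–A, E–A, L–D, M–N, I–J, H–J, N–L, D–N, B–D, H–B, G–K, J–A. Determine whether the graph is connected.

Yes

Starting from A and exploring outward reaches every vertex (A, H, E, J, M, B, K, C, D, G, I, N, L, F, O); the graph is connected.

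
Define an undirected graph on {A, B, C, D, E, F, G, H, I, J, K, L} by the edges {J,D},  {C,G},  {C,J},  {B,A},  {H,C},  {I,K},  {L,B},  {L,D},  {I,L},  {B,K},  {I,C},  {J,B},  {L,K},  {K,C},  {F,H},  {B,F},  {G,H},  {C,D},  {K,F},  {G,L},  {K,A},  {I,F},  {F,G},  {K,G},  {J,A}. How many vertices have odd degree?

8

Degrees: A:3, B:5, C:6, D:3, E:0, F:5, G:5, H:3, I:4, J:4, K:7, L:5
Odd-degree vertices: A, B, D, F, G, H, K, L.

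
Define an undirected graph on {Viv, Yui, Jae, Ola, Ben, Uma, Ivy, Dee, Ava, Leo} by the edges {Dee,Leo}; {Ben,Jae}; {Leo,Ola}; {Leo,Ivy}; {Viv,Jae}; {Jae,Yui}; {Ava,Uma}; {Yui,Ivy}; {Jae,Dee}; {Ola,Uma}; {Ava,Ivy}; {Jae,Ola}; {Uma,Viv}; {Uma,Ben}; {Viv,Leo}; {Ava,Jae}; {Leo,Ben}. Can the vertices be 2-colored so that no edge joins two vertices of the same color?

No

Ola-Jae-Yui-Ivy-Leo-Ola is an odd cycle (length 5), and a bipartite graph can contain only even cycles.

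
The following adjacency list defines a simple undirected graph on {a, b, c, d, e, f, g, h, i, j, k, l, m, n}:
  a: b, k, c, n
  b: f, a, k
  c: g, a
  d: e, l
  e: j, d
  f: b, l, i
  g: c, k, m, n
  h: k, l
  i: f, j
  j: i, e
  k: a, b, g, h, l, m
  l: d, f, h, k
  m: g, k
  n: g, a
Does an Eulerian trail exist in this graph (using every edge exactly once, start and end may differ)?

Degrees: a:4, b:3, c:2, d:2, e:2, f:3, g:4, h:2, i:2, j:2, k:6, l:4, m:2, n:2
Odd-degree vertices: b, f (2 total).
With 2 odd-degree vertices and all edges in one connected piece, an Eulerian trail exists (from b to f).

Yes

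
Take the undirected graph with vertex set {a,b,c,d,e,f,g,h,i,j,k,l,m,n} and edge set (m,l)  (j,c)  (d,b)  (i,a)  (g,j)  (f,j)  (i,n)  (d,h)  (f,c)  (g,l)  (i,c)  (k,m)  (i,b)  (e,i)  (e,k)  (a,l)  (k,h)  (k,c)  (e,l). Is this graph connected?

Yes

Starting from a and exploring outward reaches every vertex (a, i, l, b, e, c, n, m, g, d, k, f, j, h); the graph is connected.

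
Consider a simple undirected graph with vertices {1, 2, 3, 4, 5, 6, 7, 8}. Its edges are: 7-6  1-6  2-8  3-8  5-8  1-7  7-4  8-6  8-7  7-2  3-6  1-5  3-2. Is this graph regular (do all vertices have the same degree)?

No

Degrees: 1:3, 2:3, 3:3, 4:1, 5:2, 6:4, 7:5, 8:5
Degrees are not all equal (e.g. deg(4)=1 but deg(7)=5); not regular.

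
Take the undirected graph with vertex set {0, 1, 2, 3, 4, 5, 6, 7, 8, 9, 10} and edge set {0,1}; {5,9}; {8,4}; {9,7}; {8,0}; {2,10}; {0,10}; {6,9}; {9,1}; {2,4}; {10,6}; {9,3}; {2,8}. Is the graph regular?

No

Degrees: 0:3, 1:2, 2:3, 3:1, 4:2, 5:1, 6:2, 7:1, 8:3, 9:5, 10:3
Degrees are not all equal (e.g. deg(3)=1 but deg(9)=5); not regular.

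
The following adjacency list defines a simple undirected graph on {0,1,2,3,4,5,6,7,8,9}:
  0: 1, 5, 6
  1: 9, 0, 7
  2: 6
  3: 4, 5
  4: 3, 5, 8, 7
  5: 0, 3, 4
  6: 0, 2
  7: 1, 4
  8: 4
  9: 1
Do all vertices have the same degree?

Degrees: 0:3, 1:3, 2:1, 3:2, 4:4, 5:3, 6:2, 7:2, 8:1, 9:1
Degrees are not all equal (e.g. deg(2)=1 but deg(4)=4); not regular.

No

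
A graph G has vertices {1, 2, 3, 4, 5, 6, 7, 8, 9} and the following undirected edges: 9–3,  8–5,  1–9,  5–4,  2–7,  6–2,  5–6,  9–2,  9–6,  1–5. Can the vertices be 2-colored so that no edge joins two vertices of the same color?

6-2-9-6 is an odd cycle (length 3), and a bipartite graph can contain only even cycles.

No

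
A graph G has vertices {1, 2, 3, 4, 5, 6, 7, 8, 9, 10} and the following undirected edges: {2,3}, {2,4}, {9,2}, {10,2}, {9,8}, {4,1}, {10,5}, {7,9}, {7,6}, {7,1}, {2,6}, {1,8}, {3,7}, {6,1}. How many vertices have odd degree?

Degrees: 1:4, 2:5, 3:2, 4:2, 5:1, 6:3, 7:4, 8:2, 9:3, 10:2
Odd-degree vertices: 2, 5, 6, 9.

4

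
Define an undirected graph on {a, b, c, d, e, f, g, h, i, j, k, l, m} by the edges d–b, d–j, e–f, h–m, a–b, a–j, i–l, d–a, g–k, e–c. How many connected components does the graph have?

Component: {g, k}
Component: {h, m}
Component: {i, l}
Component: {c, e, f}
Component: {a, b, d, j}

5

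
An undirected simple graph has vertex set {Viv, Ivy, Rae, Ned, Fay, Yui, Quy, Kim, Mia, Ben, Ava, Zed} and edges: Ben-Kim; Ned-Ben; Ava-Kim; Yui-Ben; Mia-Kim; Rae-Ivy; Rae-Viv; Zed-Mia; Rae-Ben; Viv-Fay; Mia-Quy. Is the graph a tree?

|V| = 12, |E| = 11.
Connected and |E| = |V| - 1, which characterizes a tree.

Yes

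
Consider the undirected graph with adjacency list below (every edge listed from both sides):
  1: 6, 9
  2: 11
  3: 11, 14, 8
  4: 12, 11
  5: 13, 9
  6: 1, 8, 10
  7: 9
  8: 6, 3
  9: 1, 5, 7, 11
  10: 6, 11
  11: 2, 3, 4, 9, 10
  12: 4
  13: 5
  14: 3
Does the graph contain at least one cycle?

Yes

|V| = 14, |E| = 15, number of components = 1.
Since 15 > 14 - 1, a cycle must exist; for instance 1-6-8-3-11-9-1.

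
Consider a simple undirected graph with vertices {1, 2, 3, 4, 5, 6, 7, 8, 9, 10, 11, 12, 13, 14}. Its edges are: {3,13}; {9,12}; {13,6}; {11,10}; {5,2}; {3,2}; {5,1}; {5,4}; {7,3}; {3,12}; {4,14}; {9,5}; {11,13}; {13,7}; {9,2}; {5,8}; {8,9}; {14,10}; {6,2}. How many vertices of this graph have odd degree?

2

Degrees: 1:1, 2:4, 3:4, 4:2, 5:5, 6:2, 7:2, 8:2, 9:4, 10:2, 11:2, 12:2, 13:4, 14:2
Odd-degree vertices: 1, 5.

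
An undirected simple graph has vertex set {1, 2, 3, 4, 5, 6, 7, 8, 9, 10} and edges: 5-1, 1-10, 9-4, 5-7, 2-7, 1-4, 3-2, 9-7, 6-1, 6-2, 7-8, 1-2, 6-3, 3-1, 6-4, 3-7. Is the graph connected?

A breadth-first search from 1 visits 1, 5, 10, 6, 4, 3, 2, 7, 9, 8 — all 10 vertices — so the graph is connected.

Yes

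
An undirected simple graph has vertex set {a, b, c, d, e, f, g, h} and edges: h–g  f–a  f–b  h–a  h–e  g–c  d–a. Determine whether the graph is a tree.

Yes

The graph has 8 vertices and 7 edges.
Connected and |E| = |V| - 1, which characterizes a tree.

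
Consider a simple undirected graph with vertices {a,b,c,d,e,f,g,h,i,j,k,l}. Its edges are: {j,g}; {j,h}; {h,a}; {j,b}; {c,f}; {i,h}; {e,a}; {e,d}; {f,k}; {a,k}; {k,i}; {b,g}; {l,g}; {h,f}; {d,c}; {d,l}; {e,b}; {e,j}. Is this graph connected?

Yes

Starting from a and exploring outward reaches every vertex (a, e, k, h, d, j, b, f, i, c, l, g); the graph is connected.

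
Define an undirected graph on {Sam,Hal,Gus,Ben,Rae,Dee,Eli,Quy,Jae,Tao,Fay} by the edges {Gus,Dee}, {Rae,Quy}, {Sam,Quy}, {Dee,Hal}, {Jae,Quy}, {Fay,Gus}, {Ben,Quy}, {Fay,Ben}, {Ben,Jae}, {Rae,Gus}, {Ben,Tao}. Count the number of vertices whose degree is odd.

4

Degrees: Sam:1, Hal:1, Gus:3, Ben:4, Rae:2, Dee:2, Eli:0, Quy:4, Jae:2, Tao:1, Fay:2
Odd-degree vertices: Sam, Hal, Gus, Tao.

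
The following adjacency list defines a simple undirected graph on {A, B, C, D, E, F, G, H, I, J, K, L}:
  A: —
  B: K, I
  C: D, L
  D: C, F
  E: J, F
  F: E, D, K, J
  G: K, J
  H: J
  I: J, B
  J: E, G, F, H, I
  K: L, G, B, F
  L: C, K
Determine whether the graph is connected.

Component: {A}
Component: {B, C, D, E, F, G, H, I, J, K, L}
No edge joins these 2 groups, so the graph is disconnected.

No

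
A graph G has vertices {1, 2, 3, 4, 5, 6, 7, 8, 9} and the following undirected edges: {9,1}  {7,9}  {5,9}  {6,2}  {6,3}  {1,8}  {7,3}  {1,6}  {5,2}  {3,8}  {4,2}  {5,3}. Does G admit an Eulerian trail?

Degrees: 1:3, 2:3, 3:4, 4:1, 5:3, 6:3, 7:2, 8:2, 9:3
Odd-degree vertices: 1, 2, 4, 5, 6, 9 (6 total).
With 6 odd-degree vertices (more than two), no single trail can use every edge.

No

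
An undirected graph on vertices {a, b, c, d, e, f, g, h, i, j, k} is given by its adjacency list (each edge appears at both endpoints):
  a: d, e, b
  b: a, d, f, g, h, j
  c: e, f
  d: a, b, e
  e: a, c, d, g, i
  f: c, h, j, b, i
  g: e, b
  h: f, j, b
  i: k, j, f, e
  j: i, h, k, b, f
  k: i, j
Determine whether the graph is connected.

Yes

A breadth-first search from a visits a, d, b, e, f, j, g, h, c, i, k — all 11 vertices — so the graph is connected.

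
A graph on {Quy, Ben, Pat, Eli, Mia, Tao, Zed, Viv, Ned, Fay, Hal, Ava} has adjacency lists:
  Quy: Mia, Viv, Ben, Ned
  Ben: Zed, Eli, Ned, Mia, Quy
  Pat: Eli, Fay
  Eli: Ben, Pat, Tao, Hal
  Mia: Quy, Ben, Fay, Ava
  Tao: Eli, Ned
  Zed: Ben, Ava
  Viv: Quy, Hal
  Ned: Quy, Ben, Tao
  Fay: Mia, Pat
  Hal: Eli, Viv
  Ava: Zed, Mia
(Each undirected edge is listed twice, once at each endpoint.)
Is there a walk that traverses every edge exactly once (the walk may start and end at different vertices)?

Yes

Degrees: Quy:4, Ben:5, Pat:2, Eli:4, Mia:4, Tao:2, Zed:2, Viv:2, Ned:3, Fay:2, Hal:2, Ava:2
Odd-degree vertices: Ben, Ned (2 total).
The non-isolated vertices are connected and exactly 2 have odd degree, so an Eulerian trail exists (from Ben to Ned).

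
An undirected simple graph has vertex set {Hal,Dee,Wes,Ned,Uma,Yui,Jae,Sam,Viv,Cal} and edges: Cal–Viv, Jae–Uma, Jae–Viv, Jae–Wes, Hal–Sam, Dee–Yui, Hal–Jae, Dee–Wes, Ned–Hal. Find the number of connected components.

Component: {Hal, Dee, Wes, Ned, Uma, Yui, Jae, Sam, Viv, Cal}

1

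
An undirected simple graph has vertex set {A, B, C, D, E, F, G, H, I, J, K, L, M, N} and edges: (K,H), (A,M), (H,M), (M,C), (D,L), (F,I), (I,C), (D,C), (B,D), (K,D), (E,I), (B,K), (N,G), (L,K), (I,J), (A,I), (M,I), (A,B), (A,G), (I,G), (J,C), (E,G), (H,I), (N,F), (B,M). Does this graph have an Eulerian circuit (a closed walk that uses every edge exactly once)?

Degrees: A:4, B:4, C:4, D:4, E:2, F:2, G:4, H:3, I:8, J:2, K:4, L:2, M:5, N:2
H, M have odd degree; an Eulerian circuit needs every degree to be even, so none exists.

No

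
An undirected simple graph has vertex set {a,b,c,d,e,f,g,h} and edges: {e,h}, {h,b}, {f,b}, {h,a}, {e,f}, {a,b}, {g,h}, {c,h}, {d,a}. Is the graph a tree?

|V| = 8, |E| = 9.
A tree on 8 vertices has exactly 7 edges; this graph has 9, so it contains a cycle and is not a tree.

No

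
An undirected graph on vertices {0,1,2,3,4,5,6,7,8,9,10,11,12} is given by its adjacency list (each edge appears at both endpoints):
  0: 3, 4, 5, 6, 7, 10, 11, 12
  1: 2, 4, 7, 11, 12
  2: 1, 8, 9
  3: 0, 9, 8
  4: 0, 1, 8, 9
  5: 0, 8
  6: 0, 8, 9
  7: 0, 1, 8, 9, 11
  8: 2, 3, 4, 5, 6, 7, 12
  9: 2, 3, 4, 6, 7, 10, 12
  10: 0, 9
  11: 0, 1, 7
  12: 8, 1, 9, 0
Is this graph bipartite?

No

The cycle 11-7-0-11 has length 3, which is odd, so the graph is not bipartite.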